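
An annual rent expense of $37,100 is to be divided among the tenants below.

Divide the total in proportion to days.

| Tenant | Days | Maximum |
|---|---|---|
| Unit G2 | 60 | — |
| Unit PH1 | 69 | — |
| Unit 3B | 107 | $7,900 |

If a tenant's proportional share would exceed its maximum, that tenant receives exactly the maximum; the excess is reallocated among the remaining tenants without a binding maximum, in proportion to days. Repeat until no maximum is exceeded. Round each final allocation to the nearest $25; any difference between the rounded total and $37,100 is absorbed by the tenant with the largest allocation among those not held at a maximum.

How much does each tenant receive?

Days total: 236.
Pro-rata shares before constraints: Unit G2 9,432.20; Unit PH1 10,847.03; Unit 3B 16,820.76.
Cap binds for Unit 3B ($7,900); remaining pool $29,200 reallocated over remaining days 129.
Redistributed shares: Unit G2 13,581.40 → $13,575; Unit PH1 15,618.60 → $15,625.

Unit G2: $13,575; Unit PH1: $15,625; Unit 3B: $7,900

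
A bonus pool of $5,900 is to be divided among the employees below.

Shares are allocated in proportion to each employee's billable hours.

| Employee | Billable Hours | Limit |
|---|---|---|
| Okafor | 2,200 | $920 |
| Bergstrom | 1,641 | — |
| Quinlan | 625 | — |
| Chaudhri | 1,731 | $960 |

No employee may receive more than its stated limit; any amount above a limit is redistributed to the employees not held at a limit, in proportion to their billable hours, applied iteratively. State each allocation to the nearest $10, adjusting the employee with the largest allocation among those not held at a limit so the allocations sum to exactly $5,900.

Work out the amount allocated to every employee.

Okafor: $920 | Bergstrom: $2,910 | Quinlan: $1,110 | Chaudhri: $960

Combined billable hours = 6,197.
Unconstrained shares: Okafor 2,094.56; Bergstrom 1,562.35; Quinlan 595.05; Chaudhri 1,648.04.
Held at cap: Okafor ($920), Chaudhri ($960); remaining pool $4,020 reallocated over remaining billable hours 2,266.
Remaining shares: Bergstrom 2,911.22 → $2,910; Quinlan 1,108.78 → $1,110.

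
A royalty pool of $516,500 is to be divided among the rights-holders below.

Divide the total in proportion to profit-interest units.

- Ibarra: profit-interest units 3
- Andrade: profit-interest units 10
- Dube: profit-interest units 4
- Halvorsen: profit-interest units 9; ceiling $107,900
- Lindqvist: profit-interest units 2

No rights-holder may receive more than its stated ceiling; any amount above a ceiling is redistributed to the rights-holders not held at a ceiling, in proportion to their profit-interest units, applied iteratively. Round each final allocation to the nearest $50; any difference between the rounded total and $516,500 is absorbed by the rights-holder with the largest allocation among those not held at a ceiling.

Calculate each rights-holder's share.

Total profit-interest units = 28.
Pro-rata shares before constraints: Ibarra 55,339.29; Andrade 184,464.29; Dube 73,785.71; Halvorsen 166,017.86; Lindqvist 36,892.86.
Cap binds for Halvorsen ($107,900); residual $408,600 reallocated over remaining profit-interest units 19.
Remaining shares: Ibarra 64,515.79 → $64,500; Andrade 215,052.63 → $215,050; Dube 86,021.05 → $86,000; Lindqvist 43,010.53 → $43,000.
Rounding difference +$50 applied to Andrade → $215,100.

Ibarra: $64,500 | Andrade: $215,100 | Dube: $86,000 | Halvorsen: $107,900 | Lindqvist: $43,000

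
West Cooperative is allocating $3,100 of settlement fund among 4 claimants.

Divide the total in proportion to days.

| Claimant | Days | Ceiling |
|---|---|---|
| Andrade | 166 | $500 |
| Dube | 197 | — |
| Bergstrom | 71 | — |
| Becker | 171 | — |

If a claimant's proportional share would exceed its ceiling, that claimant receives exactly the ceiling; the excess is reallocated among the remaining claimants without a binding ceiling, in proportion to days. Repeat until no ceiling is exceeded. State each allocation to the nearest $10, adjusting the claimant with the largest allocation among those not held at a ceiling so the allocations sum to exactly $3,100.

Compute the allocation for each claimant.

Andrade: $500 · Dube: $1,170 · Bergstrom: $420 · Becker: $1,010

Combined days = 605.
Pro-rata shares before constraints: Andrade 850.58; Dube 1,009.42; Bergstrom 363.80; Becker 876.20.
Capped: Andrade ($500); balance $2,600 reallocated over remaining days 439.
Shares after redistribution: Dube 1,166.74 → $1,170; Bergstrom 420.50 → $420; Becker 1,012.76 → $1,010.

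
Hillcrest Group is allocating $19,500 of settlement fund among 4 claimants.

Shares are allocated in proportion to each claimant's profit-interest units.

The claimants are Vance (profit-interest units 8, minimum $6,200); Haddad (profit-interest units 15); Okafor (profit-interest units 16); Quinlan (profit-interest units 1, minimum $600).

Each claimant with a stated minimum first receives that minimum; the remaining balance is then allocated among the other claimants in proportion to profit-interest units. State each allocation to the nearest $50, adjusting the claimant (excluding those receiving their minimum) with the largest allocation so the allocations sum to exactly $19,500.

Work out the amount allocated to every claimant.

Minimums first: Vance $6,200; Quinlan $600. Residual $12,700.
Residual split over remaining profit-interest units 31: Haddad 6,145.16 → $6,150; Okafor 6,554.84 → $6,550.

Vance: $6,200; Haddad: $6,150; Okafor: $6,550; Quinlan: $600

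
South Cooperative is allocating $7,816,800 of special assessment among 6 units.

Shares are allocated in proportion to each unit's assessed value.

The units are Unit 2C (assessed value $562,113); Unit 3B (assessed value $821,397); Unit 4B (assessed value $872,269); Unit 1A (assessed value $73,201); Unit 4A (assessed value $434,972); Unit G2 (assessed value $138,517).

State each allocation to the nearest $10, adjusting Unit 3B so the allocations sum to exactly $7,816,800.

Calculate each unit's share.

Assessed value total: 2,902,469.
Proportional shares: Unit 2C 562,113/2,902,469 × $7,816,800 = 1,513,857.65; Unit 3B 821,397/2,902,469 × $7,816,800 = 2,212,149.75; Unit 4B 872,269/2,902,469 × $7,816,800 = 2,349,155.95; Unit 1A 73,201/2,902,469 × $7,816,800 = 197,141.67; Unit 4A 434,972/2,902,469 × $7,816,800 = 1,171,447.18; Unit G2 138,517/2,902,469 × $7,816,800 = 373,047.80.
At nearest $10: Unit 2C $1,513,860; Unit 3B $2,212,150; Unit 4B $2,349,160; Unit 1A $197,140; Unit 4A $1,171,450; Unit G2 $373,050. Sum = $7,816,810.
Difference $7,816,800 − $7,816,810 = −$10 applied to Unit 3B: Unit 3B becomes $2,212,140.

Unit 2C: $1,513,860; Unit 3B: $2,212,140; Unit 4B: $2,349,160; Unit 1A: $197,140; Unit 4A: $1,171,450; Unit G2: $373,050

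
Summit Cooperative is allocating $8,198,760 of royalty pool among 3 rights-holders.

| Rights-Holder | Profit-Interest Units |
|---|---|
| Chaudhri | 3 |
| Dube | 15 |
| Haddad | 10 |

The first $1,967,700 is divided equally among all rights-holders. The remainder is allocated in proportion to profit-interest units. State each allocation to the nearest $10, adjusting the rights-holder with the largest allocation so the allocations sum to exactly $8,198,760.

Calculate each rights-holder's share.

First tranche $1,967,700 split equally: $655,900 each.
Remainder $6,231,060 by profit-interest units (total 28): Chaudhri 667,613.57 → $667,610; Dube 3,338,067.86 → $3,338,070; Haddad 2,225,378.57 → $2,225,380.
Totals: Chaudhri $655,900 + $667,610 = $1,323,510; Dube $655,900 + $3,338,070 = $3,993,970; Haddad $655,900 + $2,225,380 = $2,881,280.

Chaudhri: $1,323,510 | Dube: $3,993,970 | Haddad: $2,881,280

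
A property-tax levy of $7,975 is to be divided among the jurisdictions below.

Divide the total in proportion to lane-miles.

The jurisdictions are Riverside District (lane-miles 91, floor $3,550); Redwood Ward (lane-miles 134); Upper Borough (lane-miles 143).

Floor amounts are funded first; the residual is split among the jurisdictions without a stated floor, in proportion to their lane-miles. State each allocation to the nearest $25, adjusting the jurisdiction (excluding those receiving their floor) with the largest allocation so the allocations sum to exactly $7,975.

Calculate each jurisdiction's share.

Fund the minimums — Riverside District $3,550. Balance $4,425.
Balance split over remaining lane-miles 277: Redwood Ward 2,140.61 → $2,150; Upper Borough 2,284.39 → $2,275.

Riverside District: $3,550 · Redwood Ward: $2,150 · Upper Borough: $2,275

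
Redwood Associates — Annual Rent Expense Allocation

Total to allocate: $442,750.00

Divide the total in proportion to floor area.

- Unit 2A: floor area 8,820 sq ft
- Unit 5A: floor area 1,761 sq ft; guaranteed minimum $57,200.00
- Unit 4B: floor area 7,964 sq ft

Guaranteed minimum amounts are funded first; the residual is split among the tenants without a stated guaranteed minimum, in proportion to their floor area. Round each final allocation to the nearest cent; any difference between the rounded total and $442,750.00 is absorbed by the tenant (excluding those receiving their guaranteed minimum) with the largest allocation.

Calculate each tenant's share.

Guaranteed amounts: Unit 5A $57,200.00. Remaining pool $385,550.00.
Remaining pool split over remaining floor area 16,784: Unit 2A 202,606.7088 → $202,606.71; Unit 4B 182,943.2912 → $182,943.29.

Unit 2A: $202,606.71 | Unit 5A: $57,200.00 | Unit 4B: $182,943.29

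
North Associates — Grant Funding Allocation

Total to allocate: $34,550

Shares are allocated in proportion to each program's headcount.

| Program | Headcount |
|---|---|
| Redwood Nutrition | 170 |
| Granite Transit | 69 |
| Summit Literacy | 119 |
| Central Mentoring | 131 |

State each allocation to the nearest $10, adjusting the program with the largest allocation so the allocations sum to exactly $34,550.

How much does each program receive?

Headcount total: 489.
Raw shares: Redwood Nutrition 170/489 × $34,550 = 12,011.25; Granite Transit 69/489 × $34,550 = 4,875.15; Summit Literacy 119/489 × $34,550 = 8,407.87; Central Mentoring 131/489 × $34,550 = 9,255.73.
Rounded to nearest $10: Redwood Nutrition $12,010; Granite Transit $4,880; Summit Literacy $8,410; Central Mentoring $9,260. Sum = $34,560.
Difference $34,550 − $34,560 = −$10 applied to largest allocation (Redwood Nutrition): Redwood Nutrition becomes $12,000.

Redwood Nutrition: $12,000 · Granite Transit: $4,880 · Summit Literacy: $8,410 · Central Mentoring: $9,260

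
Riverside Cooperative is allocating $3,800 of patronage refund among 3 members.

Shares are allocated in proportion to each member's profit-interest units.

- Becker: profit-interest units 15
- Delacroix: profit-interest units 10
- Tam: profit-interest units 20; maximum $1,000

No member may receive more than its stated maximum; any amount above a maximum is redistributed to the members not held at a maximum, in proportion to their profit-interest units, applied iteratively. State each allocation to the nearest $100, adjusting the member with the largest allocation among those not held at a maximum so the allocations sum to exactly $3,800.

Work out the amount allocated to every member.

Profit-interest units total: 45.
Proportional shares (ignoring caps): Becker 1,266.67; Delacroix 844.44; Tam 1,688.89.
Held at cap: Tam ($1,000); balance $2,800 reallocated over remaining profit-interest units 25.
Redistributed shares: Becker 1,680.00 → $1,700; Delacroix 1,120.00 → $1,100.

Becker: $1,700; Delacroix: $1,100; Tam: $1,000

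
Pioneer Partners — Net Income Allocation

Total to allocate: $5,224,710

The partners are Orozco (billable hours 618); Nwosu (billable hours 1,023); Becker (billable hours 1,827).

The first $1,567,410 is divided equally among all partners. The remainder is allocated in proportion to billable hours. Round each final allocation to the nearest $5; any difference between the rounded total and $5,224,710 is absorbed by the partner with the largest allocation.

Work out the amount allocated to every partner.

$1,567,410 shared equally gives $522,470 per partner.
Remainder $3,657,300 by billable hours (total 3,468): Orozco 651,733.39 → $651,735; Nwosu 1,078,840.22 → $1,078,840; Becker 1,926,726.38 → $1,926,725.
Totals: Orozco $522,470 + $651,735 = $1,174,205; Nwosu $522,470 + $1,078,840 = $1,601,310; Becker $522,470 + $1,926,725 = $2,449,195.

Orozco: $1,174,205 · Nwosu: $1,601,310 · Becker: $2,449,195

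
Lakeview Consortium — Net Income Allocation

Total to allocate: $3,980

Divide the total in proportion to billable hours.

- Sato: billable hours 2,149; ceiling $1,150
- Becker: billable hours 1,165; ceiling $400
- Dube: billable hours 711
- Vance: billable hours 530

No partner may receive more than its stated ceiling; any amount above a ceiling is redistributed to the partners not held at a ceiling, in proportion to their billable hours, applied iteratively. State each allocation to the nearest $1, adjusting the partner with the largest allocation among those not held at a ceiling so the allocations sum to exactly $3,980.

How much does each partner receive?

Sato: $1,150 · Becker: $400 · Dube: $1,392 · Vance: $1,038

Total billable hours = 4,555.
Proportional shares (ignoring caps): Sato 1,877.72; Becker 1,017.94; Dube 621.25; Vance 463.10.
Cap binds for Sato ($1,150), Becker ($400); balance $2,430 reallocated over remaining billable hours 1,241.
Redistributed shares: Dube 1,392.21 → $1,392; Vance 1,037.79 → $1,038.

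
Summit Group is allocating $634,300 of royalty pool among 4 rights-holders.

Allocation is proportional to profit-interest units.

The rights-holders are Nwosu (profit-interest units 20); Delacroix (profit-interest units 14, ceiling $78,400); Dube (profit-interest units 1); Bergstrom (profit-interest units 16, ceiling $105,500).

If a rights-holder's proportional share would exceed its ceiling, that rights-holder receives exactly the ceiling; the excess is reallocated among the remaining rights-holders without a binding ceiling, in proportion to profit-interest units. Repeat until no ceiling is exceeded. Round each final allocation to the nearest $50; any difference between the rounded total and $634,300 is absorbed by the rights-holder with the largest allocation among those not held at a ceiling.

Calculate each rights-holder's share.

Total profit-interest units = 51.
Pro-rata shares before constraints: Nwosu 248,745.10; Delacroix 174,121.57; Dube 12,437.25; Bergstrom 198,996.08.
Held at cap: Delacroix ($78,400), Bergstrom ($105,500); balance $450,400 reallocated over remaining profit-interest units 21.
Shares after redistribution: Nwosu 428,952.38 → $428,950; Dube 21,447.62 → $21,450.

Nwosu: $428,950; Delacroix: $78,400; Dube: $21,450; Bergstrom: $105,500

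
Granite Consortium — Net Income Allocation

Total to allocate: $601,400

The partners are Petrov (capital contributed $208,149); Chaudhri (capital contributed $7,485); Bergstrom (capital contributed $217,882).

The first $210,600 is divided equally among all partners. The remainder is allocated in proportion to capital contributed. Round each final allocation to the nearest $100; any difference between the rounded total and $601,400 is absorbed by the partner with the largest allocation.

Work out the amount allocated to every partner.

$210,600 shared equally gives $70,200 per partner.
Remainder $390,800 by capital contributed (total 433,516): Petrov 187,639.28 → $187,600; Chaudhri 6,747.47 → $6,700; Bergstrom 196,413.25 → $196,400.
Rounding difference +$100 on remainder applied to Bergstrom.
Totals: Petrov $70,200 + $187,600 = $257,800; Chaudhri $70,200 + $6,700 = $76,900; Bergstrom $70,200 + $196,500 = $266,700.

Petrov: $257,800 | Chaudhri: $76,900 | Bergstrom: $266,700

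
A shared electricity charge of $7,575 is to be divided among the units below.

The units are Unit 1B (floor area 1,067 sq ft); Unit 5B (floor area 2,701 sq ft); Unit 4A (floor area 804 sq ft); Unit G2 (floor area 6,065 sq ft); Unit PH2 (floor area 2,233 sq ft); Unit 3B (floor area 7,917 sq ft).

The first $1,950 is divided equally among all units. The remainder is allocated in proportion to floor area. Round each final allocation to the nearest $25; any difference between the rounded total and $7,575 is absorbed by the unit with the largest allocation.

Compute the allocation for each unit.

$1,950 shared equally gives $325 per unit.
Remainder $5,625 by floor area (total 20,787): Unit 1B 288.73 → $300; Unit 5B 730.90 → $725; Unit 4A 217.56 → $225; Unit G2 1,641.20 → $1,650; Unit PH2 604.25 → $600; Unit 3B 2,142.35 → $2,150.
Rounding difference −$25 on remainder applied to Unit 3B.
Totals: Unit 1B $325 + $300 = $625; Unit 5B $325 + $725 = $1,050; Unit 4A $325 + $225 = $550; Unit G2 $325 + $1,650 = $1,975; Unit PH2 $325 + $600 = $925; Unit 3B $325 + $2,125 = $2,450.

Unit 1B: $625 | Unit 5B: $1,050 | Unit 4A: $550 | Unit G2: $1,975 | Unit PH2: $925 | Unit 3B: $2,450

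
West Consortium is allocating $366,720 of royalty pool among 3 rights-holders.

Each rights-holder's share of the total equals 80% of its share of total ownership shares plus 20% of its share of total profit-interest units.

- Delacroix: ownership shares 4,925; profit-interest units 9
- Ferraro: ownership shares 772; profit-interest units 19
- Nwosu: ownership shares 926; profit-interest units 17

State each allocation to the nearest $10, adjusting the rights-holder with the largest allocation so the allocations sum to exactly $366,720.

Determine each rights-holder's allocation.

Delacroix: $232,830 | Ferraro: $65,160 | Nwosu: $68,730

Totals — ownership shares 6,623, profit-interest units 45.
Composite weights (80% ownership shares + 20% profit-interest units): Delacroix 0.6349; Ferraro 0.1777; Nwosu 0.1874.
Unrounded shares: Delacroix 232,829.27; Ferraro 65,164.40; Nwosu 68,726.33.
After rounding ($10): Delacroix $232,830; Ferraro $65,160; Nwosu $68,730. Sum = $366,720.
Sum already equals the total — no adjustment.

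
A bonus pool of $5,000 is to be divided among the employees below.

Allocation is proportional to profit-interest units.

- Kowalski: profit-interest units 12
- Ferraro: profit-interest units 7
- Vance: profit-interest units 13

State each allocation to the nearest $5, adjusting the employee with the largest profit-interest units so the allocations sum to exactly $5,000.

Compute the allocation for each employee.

Kowalski: $1,875 | Ferraro: $1,095 | Vance: $2,030

Sum of profit-interest units: 12 + 7 + 13 = 32.
Raw shares: Kowalski 1,875.00; Ferraro 1,093.75; Vance 2,031.25.
After rounding ($5): Kowalski $1,875; Ferraro $1,095; Vance $2,030. Sum = $5,000.
Rounded total matches; no reconciliation needed.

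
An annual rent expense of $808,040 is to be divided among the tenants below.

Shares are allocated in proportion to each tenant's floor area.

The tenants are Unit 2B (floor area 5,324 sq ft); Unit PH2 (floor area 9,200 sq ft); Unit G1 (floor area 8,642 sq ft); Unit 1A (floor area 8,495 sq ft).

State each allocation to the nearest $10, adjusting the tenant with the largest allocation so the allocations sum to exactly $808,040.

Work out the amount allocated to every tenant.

Unit 2B: $135,880; Unit PH2: $234,790; Unit G1: $220,560; Unit 1A: $216,810

Total floor area = 31,661.
Proportional shares: Unit 2B 5,324/31,661 × $808,040 = 135,877.10; Unit PH2 9,200/31,661 × $808,040 = 234,798.90; Unit G1 8,642/31,661 × $808,040 = 220,557.84; Unit 1A 8,495/31,661 × $808,040 = 216,806.16.
Rounded to nearest $10: Unit 2B $135,880; Unit PH2 $234,800; Unit G1 $220,560; Unit 1A $216,810. Sum = $808,050.
Difference $808,040 − $808,050 = −$10 applied to largest allocation (Unit PH2): Unit PH2 becomes $234,790.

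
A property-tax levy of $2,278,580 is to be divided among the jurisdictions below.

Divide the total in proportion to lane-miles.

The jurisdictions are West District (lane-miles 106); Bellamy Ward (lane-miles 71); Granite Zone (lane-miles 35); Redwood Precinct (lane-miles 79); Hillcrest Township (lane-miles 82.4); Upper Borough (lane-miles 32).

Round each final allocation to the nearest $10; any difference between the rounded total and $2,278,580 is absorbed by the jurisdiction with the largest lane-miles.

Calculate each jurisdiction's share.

West District: $595,770 | Bellamy Ward: $399,060 | Granite Zone: $196,720 | Redwood Precinct: $444,030 | Hillcrest Township: $463,140 | Upper Borough: $179,860

Total lane-miles = 405.4.
Raw shares: West District 106/405.4 × $2,278,580 = 595,780.66; Bellamy Ward 71/405.4 × $2,278,580 = 399,060.63; Granite Zone 35/405.4 × $2,278,580 = 196,720.03; Redwood Precinct 79/405.4 × $2,278,580 = 444,025.21; Hillcrest Township 82.4/405.4 × $2,278,580 = 463,135.16; Upper Borough 32/405.4 × $2,278,580 = 179,858.31.
At nearest $10: West District $595,780; Bellamy Ward $399,060; Granite Zone $196,720; Redwood Precinct $444,030; Hillcrest Township $463,140; Upper Borough $179,860. Sum = $2,278,590.
Difference $2,278,580 − $2,278,590 = −$10 applied to largest lane-miles (West District): West District becomes $595,770.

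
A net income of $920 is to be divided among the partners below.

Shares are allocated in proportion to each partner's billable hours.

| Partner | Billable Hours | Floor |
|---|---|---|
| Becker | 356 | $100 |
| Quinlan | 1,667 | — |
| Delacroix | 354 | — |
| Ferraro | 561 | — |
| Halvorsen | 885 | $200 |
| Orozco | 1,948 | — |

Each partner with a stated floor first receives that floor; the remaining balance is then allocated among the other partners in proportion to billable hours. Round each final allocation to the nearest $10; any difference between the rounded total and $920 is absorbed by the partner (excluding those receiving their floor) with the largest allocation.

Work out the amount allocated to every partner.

Becker: $100 · Quinlan: $230 · Delacroix: $50 · Ferraro: $80 · Halvorsen: $200 · Orozco: $260

Guaranteed amounts: Becker $100; Halvorsen $200. Remaining pool $620.
Remaining pool split over remaining billable hours 4,530: Quinlan 228.15 → $230; Delacroix 48.45 → $50; Ferraro 76.78 → $80; Orozco 266.61 → $270.
Rounding difference −$10 applied to Orozco → $260.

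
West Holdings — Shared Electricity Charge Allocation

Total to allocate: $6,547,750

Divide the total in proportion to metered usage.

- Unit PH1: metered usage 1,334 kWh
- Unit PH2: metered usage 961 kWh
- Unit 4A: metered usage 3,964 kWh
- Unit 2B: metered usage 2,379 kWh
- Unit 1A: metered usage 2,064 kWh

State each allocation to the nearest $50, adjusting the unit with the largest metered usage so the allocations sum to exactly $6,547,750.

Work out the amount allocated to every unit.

Unit PH1: $816,150; Unit PH2: $587,950; Unit 4A: $2,425,300; Unit 2B: $1,455,550; Unit 1A: $1,262,800

Metered usage total: 10,702.
Pro-rata amounts: Unit PH1 1,334/10,702 × $6,547,750 = 816,174.41; Unit PH2 961/10,702 × $6,547,750 = 587,963.72; Unit 4A 3,964/10,702 × $6,547,750 = 2,425,273.87; Unit 2B 2,379/10,702 × $6,547,750 = 1,455,531.42; Unit 1A 2,064/10,702 × $6,547,750 = 1,262,806.58.
Rounded to nearest $50: Unit PH1 $816,150; Unit PH2 $587,950; Unit 4A $2,425,250; Unit 2B $1,455,550; Unit 1A $1,262,800. Sum = $6,547,700.
Difference $6,547,750 − $6,547,700 = +$50 applied to largest metered usage (Unit 4A): Unit 4A becomes $2,425,300.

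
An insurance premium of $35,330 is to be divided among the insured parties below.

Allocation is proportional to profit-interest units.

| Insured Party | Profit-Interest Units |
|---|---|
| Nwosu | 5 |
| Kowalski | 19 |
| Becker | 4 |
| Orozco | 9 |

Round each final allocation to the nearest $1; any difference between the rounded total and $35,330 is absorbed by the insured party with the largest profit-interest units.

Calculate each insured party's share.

Nwosu: $4,774 | Kowalski: $18,143 | Becker: $3,819 | Orozco: $8,594

Sum of profit-interest units: 5 + 19 + 4 + 9 = 37.
Unrounded shares: Nwosu 4,774.32; Kowalski 18,142.43; Becker 3,819.46; Orozco 8,593.78.
After rounding ($1): Nwosu $4,774; Kowalski $18,142; Becker $3,819; Orozco $8,594. Sum = $35,329.
Difference $35,330 − $35,329 = +$1 applied to largest profit-interest units (Kowalski): Kowalski becomes $18,143.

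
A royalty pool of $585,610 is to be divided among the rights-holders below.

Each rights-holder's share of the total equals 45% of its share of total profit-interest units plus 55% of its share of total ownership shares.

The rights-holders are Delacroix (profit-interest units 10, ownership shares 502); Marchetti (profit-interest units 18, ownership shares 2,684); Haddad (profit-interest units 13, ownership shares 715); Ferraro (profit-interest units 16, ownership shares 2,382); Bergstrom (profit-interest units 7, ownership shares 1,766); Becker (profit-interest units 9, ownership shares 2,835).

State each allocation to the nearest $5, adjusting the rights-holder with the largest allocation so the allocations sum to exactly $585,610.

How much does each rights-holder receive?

Totals — profit-interest units 73, ownership shares 10,884.
Composite weights (45% profit-interest units + 55% ownership shares): Delacroix 0.0870; Marchetti 0.2466; Haddad 0.1163; Ferraro 0.2190; Bergstrom 0.1324; Becker 0.1987.
Raw shares: Delacroix 50,954.72; Marchetti 144,405.09; Haddad 68,087.71; Ferraro 128,248.29; Bergstrom 77,529.95; Becker 116,384.25.
After rounding ($5): Delacroix $50,955; Marchetti $144,405; Haddad $68,090; Ferraro $128,250; Bergstrom $77,530; Becker $116,385. Sum = $585,615.
Difference $585,610 − $585,615 = −$5 applied to largest allocation (Marchetti): Marchetti becomes $144,400.

Delacroix: $50,955 | Marchetti: $144,400 | Haddad: $68,090 | Ferraro: $128,250 | Bergstrom: $77,530 | Becker: $116,385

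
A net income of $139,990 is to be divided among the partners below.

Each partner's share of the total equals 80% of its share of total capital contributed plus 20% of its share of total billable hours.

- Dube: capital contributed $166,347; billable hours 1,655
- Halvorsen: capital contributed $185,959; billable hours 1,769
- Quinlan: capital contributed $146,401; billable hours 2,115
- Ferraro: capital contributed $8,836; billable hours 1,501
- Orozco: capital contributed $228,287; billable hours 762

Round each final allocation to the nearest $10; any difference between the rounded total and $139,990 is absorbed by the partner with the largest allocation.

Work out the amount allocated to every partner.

Totals — capital contributed 735,830, billable hours 7,802.
Blended shares (80% capital contributed + 20% billable hours): Dube 0.2233; Halvorsen 0.2475; Quinlan 0.2134; Ferraro 0.0481; Orozco 0.2677.
Unrounded shares: Dube 31,256.79; Halvorsen 34,650.80; Quinlan 29,871.79; Ferraro 6,731.26; Orozco 37,479.36.
After rounding ($10): Dube $31,260; Halvorsen $34,650; Quinlan $29,870; Ferraro $6,730; Orozco $37,480. Sum = $139,990.
Rounded total matches; no reconciliation needed.

Dube: $31,260 · Halvorsen: $34,650 · Quinlan: $29,870 · Ferraro: $6,730 · Orozco: $37,480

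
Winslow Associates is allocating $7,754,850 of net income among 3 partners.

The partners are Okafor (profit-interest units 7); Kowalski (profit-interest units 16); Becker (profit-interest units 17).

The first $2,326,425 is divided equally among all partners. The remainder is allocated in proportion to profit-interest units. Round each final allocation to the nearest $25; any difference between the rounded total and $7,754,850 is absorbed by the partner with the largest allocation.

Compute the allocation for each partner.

Equal tier: $2,326,425 ÷ 3 = $775,475 apiece.
Remainder $5,428,425 by profit-interest units (total 40): Okafor 949,974.38 → $949,975; Kowalski 2,171,370.00 → $2,171,375; Becker 2,307,080.62 → $2,307,075.
Totals: Okafor $775,475 + $949,975 = $1,725,450; Kowalski $775,475 + $2,171,375 = $2,946,850; Becker $775,475 + $2,307,075 = $3,082,550.

Okafor: $1,725,450; Kowalski: $2,946,850; Becker: $3,082,550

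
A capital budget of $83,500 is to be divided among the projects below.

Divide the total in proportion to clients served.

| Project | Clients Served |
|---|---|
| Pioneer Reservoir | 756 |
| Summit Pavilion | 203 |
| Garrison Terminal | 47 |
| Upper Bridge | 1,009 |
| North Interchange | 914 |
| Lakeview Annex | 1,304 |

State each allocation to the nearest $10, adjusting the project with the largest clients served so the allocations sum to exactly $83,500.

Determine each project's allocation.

Pioneer Reservoir: $14,910; Summit Pavilion: $4,000; Garrison Terminal: $930; Upper Bridge: $19,900; North Interchange: $18,030; Lakeview Annex: $25,730

Sum of clients served: 4,233.
Unrounded shares: Pioneer Reservoir 756/4,233 × $83,500 = 14,912.83; Summit Pavilion 203/4,233 × $83,500 = 4,004.37; Garrison Terminal 47/4,233 × $83,500 = 927.12; Upper Bridge 1,009/4,233 × $83,500 = 19,903.50; North Interchange 914/4,233 × $83,500 = 18,029.53; Lakeview Annex 1,304/4,233 × $83,500 = 25,722.66.
At nearest $10: Pioneer Reservoir $14,910; Summit Pavilion $4,000; Garrison Terminal $930; Upper Bridge $19,900; North Interchange $18,030; Lakeview Annex $25,720. Sum = $83,490.
Difference $83,500 − $83,490 = +$10 applied to largest clients served (Lakeview Annex): Lakeview Annex becomes $25,730.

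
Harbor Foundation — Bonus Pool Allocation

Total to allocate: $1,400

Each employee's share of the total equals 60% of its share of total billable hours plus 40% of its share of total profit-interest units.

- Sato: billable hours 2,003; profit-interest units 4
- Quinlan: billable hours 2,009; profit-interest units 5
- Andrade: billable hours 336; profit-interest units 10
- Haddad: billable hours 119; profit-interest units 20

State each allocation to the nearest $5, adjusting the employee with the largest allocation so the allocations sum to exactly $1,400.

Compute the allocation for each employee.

Sato: $435 | Quinlan: $450 | Andrade: $205 | Haddad: $310

Billable hours total 4,467; profit-interest units total 39.
Blended shares (60% billable hours + 40% profit-interest units): Sato 0.3101; Quinlan 0.3211; Andrade 0.1477; Haddad 0.2211.
Raw shares: Sato 434.09; Quinlan 449.58; Andrade 206.77; Haddad 309.56.
Rounded to nearest $5: Sato $435; Quinlan $450; Andrade $205; Haddad $310. Sum = $1,400.
Rounded total matches; no reconciliation needed.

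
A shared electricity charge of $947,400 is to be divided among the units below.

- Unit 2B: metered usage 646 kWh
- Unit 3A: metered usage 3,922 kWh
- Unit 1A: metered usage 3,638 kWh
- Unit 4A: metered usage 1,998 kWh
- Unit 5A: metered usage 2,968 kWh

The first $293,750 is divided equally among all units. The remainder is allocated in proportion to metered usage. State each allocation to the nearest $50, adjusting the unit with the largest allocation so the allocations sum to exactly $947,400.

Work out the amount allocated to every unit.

Unit 2B: $90,800 · Unit 3A: $253,350 · Unit 1A: $239,300 · Unit 4A: $157,900 · Unit 5A: $206,050

First tranche $293,750 split equally: $58,750 each.
Remainder $653,650 by metered usage (total 13,172): Unit 2B 32,057.24 → $32,050; Unit 3A 194,626.12 → $194,650; Unit 1A 180,532.85 → $180,550; Unit 4A 99,149.16 → $99,150; Unit 5A 147,284.63 → $147,300.
Rounding difference −$50 on remainder applied to Unit 3A.
Totals: Unit 2B $58,750 + $32,050 = $90,800; Unit 3A $58,750 + $194,600 = $253,350; Unit 1A $58,750 + $180,550 = $239,300; Unit 4A $58,750 + $99,150 = $157,900; Unit 5A $58,750 + $147,300 = $206,050.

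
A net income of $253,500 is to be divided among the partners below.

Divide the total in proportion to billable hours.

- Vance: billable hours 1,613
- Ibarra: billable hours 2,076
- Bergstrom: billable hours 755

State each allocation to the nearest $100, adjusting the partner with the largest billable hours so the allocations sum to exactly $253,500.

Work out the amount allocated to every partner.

Vance: $92,000; Ibarra: $118,400; Bergstrom: $43,100

Combined billable hours = 1,613 + 2,076 + 755 = 4,444.
Unrounded shares: Vance 92,010.69; Ibarra 118,421.69; Bergstrom 43,067.62.
At nearest $100: Vance $92,000; Ibarra $118,400; Bergstrom $43,100. Sum = $253,500.
Rounded total matches; no reconciliation needed.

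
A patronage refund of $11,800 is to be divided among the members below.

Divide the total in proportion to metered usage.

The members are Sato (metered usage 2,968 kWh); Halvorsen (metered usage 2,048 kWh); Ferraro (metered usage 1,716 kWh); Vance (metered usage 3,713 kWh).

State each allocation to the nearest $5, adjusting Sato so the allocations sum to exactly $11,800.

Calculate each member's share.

Total metered usage = 10,445.
Proportional shares: Sato 2,968/10,445 × $11,800 = 3,353.03; Halvorsen 2,048/10,445 × $11,800 = 2,313.68; Ferraro 1,716/10,445 × $11,800 = 1,938.61; Vance 3,713/10,445 × $11,800 = 4,194.68.
After rounding ($5): Sato $3,355; Halvorsen $2,315; Ferraro $1,940; Vance $4,195. Sum = $11,805.
Difference $11,800 − $11,805 = −$5 applied to Sato: Sato becomes $3,350.

Sato: $3,350; Halvorsen: $2,315; Ferraro: $1,940; Vance: $4,195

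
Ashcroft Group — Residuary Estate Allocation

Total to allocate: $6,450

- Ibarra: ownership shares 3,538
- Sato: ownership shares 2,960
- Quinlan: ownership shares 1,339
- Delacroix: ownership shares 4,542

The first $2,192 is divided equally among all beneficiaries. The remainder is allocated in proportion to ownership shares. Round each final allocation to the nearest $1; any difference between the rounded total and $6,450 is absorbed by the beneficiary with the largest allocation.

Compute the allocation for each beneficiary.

$2,192 shared equally gives $548 per beneficiary.
Remainder $4,258 by ownership shares (total 12,379): Ibarra 1,216.96 → $1,217; Sato 1,018.15 → $1,018; Quinlan 460.58 → $461; Delacroix 1,562.31 → $1,562.
Totals: Ibarra $548 + $1,217 = $1,765; Sato $548 + $1,018 = $1,566; Quinlan $548 + $461 = $1,009; Delacroix $548 + $1,562 = $2,110.

Ibarra: $1,765; Sato: $1,566; Quinlan: $1,009; Delacroix: $2,110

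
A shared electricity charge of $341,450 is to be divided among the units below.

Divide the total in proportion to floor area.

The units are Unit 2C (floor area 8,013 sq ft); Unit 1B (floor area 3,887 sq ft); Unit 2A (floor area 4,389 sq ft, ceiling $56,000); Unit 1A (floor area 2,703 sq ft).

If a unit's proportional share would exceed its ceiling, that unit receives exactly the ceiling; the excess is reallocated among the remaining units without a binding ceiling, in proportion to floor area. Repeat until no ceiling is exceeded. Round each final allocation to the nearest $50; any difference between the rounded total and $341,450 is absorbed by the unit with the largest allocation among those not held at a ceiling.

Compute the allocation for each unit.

Combined floor area = 18,992.
Pro-rata shares before constraints: Unit 2C 144,062.70; Unit 1B 69,882.91; Unit 2A 78,908.17; Unit 1A 48,596.22.
Held at cap: Unit 2A ($56,000); balance $285,450 reallocated over remaining floor area 14,603.
Redistributed shares: Unit 2C 156,632.94 → $156,650; Unit 1B 75,980.56 → $76,000; Unit 1A 52,836.50 → $52,850.
Rounding difference −$50 applied to Unit 2C → $156,600.

Unit 2C: $156,600 · Unit 1B: $76,000 · Unit 2A: $56,000 · Unit 1A: $52,850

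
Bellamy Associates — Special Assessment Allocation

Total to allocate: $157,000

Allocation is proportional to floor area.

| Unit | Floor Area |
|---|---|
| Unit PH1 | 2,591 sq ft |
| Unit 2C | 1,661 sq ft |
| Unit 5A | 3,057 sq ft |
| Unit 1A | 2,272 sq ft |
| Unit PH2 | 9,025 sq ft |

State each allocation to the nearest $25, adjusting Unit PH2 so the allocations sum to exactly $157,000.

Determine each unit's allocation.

Unit PH1: $21,875; Unit 2C: $14,025; Unit 5A: $25,800; Unit 1A: $19,175; Unit PH2: $76,125

Combined floor area = 18,606.
Raw shares: Unit PH1 2,591/18,606 × $157,000 = 21,863.22; Unit 2C 1,661/18,606 × $157,000 = 14,015.75; Unit 5A 3,057/18,606 × $157,000 = 25,795.39; Unit 1A 2,272/18,606 × $157,000 = 19,171.45; Unit PH2 9,025/18,606 × $157,000 = 76,154.20.
After rounding ($25): Unit PH1 $21,875; Unit 2C $14,025; Unit 5A $25,800; Unit 1A $19,175; Unit PH2 $76,150. Sum = $157,025.
Difference $157,000 − $157,025 = −$25 applied to Unit PH2: Unit PH2 becomes $76,125.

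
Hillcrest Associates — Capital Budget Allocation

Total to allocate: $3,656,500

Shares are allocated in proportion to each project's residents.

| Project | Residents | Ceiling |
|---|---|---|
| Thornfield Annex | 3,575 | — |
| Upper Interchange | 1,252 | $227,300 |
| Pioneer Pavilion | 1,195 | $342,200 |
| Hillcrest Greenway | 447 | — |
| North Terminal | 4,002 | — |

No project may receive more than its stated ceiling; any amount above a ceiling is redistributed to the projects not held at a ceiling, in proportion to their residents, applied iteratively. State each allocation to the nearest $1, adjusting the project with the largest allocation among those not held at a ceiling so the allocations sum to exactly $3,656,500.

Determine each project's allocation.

Thornfield Annex: $1,375,377 | Upper Interchange: $227,300 | Pioneer Pavilion: $342,200 | Hillcrest Greenway: $171,970 | North Terminal: $1,539,653

Total residents = 10,471.
Unconstrained shares: Thornfield Annex 1,248,399.15; Upper Interchange 437,201.60; Pioneer Pavilion 417,297.06; Hillcrest Greenway 156,093.54; North Terminal 1,397,508.64.
Capped: Upper Interchange ($227,300), Pioneer Pavilion ($342,200); balance $3,087,000 reallocated over remaining residents 8,024.
Shares after redistribution: Thornfield Annex 1,375,376.99 → $1,375,377; Hillcrest Greenway 171,970.21 → $171,970; North Terminal 1,539,652.79 → $1,539,653.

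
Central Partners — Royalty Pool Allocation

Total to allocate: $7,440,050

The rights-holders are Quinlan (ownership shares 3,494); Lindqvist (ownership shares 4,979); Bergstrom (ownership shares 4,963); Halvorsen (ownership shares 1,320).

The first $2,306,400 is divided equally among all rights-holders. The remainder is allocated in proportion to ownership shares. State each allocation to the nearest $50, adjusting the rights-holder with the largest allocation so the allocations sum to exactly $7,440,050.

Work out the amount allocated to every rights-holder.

Quinlan: $1,792,150 · Lindqvist: $2,308,800 · Bergstrom: $2,303,250 · Halvorsen: $1,035,850

First tranche $2,306,400 split equally: $576,600 each.
Remainder $5,133,650 by ownership shares (total 14,756): Quinlan 1,215,571.50 → $1,215,550; Lindqvist 1,732,206.79 → $1,732,200; Bergstrom 1,726,640.35 → $1,726,650; Halvorsen 459,231.36 → $459,250.
Totals: Quinlan $576,600 + $1,215,550 = $1,792,150; Lindqvist $576,600 + $1,732,200 = $2,308,800; Bergstrom $576,600 + $1,726,650 = $2,303,250; Halvorsen $576,600 + $459,250 = $1,035,850.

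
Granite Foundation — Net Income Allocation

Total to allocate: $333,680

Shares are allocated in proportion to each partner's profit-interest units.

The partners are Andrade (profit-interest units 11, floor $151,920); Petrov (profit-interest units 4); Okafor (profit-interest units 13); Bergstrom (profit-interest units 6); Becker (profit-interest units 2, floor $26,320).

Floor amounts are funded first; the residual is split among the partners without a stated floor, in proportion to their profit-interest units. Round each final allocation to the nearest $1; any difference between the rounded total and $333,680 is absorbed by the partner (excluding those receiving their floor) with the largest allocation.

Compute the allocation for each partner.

Andrade: $151,920 · Petrov: $27,033 · Okafor: $87,857 · Bergstrom: $40,550 · Becker: $26,320

Minimums first: Andrade $151,920; Becker $26,320. Balance $155,440.
Balance split over remaining profit-interest units 23: Petrov 27,033.04 → $27,033; Okafor 87,857.39 → $87,857; Bergstrom 40,549.57 → $40,550.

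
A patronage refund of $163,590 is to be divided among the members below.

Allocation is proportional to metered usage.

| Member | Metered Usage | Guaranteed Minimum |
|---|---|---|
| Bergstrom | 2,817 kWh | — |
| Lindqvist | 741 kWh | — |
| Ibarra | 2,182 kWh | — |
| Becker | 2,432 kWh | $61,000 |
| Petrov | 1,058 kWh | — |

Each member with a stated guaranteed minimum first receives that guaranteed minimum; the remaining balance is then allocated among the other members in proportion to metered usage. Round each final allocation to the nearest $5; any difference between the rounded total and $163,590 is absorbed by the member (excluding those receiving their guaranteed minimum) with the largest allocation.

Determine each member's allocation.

Minimums first: Becker $61,000. Balance $102,590.
Balance split over remaining metered usage 6,798: Bergstrom 42,511.92 → $42,510; Lindqvist 11,182.58 → $11,185; Ibarra 32,929.01 → $32,930; Petrov 15,966.49 → $15,965.

Bergstrom: $42,510 · Lindqvist: $11,185 · Ibarra: $32,930 · Becker: $61,000 · Petrov: $15,965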